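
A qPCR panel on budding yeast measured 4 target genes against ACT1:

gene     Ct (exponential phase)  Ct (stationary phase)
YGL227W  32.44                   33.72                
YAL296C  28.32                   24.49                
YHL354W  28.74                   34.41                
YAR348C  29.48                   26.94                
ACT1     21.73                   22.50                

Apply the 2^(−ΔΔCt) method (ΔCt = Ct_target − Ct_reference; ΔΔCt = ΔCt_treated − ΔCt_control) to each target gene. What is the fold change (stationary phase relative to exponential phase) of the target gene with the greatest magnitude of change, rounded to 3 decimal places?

0.033

YGL227W: ΔΔCt = (33.72−22.50) − (32.44−21.73) = 11.22 − 10.71 = 0.51; fold change = 2^-0.51 = 0.702
YAL296C: ΔΔCt = (24.49−22.50) − (28.32−21.73) = 1.99 − 6.59 = -4.60; fold change = 2^4.60 = 24.251
YHL354W: ΔΔCt = (34.41−22.50) − (28.74−21.73) = 11.91 − 7.01 = 4.90; fold change = 2^-4.90 = 0.033
YAR348C: ΔΔCt = (26.94−22.50) − (29.48−21.73) = 4.44 − 7.75 = -3.31; fold change = 2^3.31 = 9.918
YHL354W has the largest |ΔΔCt| = 4.90.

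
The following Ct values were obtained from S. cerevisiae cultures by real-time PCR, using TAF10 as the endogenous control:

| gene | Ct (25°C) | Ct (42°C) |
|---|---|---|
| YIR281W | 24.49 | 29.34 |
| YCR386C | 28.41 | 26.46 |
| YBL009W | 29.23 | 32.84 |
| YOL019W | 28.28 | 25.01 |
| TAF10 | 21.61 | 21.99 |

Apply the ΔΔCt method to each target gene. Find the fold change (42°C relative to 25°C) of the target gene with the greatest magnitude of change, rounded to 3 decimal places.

0.045

YIR281W: ΔΔCt = (29.34−21.99) − (24.49−21.61) = 7.35 − 2.88 = 4.47; fold change = 2^-4.47 = 0.045
YCR386C: ΔΔCt = (26.46−21.99) − (28.41−21.61) = 4.47 − 6.80 = -2.33; fold change = 2^2.33 = 5.028
YBL009W: ΔΔCt = (32.84−21.99) − (29.23−21.61) = 10.85 − 7.62 = 3.23; fold change = 2^-3.23 = 0.107
YOL019W: ΔΔCt = (25.01−21.99) − (28.28−21.61) = 3.02 − 6.67 = -3.65; fold change = 2^3.65 = 12.553
YIR281W has the largest |ΔΔCt| = 4.47.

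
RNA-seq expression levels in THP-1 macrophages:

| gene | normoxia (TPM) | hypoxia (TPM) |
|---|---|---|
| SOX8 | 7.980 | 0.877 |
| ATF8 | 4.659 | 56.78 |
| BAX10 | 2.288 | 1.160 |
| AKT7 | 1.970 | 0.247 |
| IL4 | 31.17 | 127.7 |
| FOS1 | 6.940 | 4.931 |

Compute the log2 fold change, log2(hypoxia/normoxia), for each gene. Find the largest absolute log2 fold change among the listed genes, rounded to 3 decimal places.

3.607

log2(0.877/7.980) = -3.186  (SOX8)
log2(56.78/4.659) = 3.607  (ATF8)
log2(1.160/2.288) = -0.980  (BAX10)
log2(0.247/1.970) = -2.996  (AKT7)
log2(127.7/31.17) = 2.035  (IL4)
log2(4.931/6.940) = -0.493  (FOS1)
The largest magnitude belongs to ATF8.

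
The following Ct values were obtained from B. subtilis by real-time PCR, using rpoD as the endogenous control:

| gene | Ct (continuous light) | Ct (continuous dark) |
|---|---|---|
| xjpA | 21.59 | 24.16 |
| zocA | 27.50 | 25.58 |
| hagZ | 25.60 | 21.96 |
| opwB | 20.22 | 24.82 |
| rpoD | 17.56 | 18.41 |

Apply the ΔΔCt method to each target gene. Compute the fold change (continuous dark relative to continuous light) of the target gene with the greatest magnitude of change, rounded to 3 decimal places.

22.471

xjpA: ΔΔCt = (24.16−18.41) − (21.59−17.56) = 5.75 − 4.03 = 1.72; fold change = 2^-1.72 = 0.304
zocA: ΔΔCt = (25.58−18.41) − (27.50−17.56) = 7.17 − 9.94 = -2.77; fold change = 2^2.77 = 6.821
hagZ: ΔΔCt = (21.96−18.41) − (25.60−17.56) = 3.55 − 8.04 = -4.49; fold change = 2^4.49 = 22.471
opwB: ΔΔCt = (24.82−18.41) − (20.22−17.56) = 6.41 − 2.66 = 3.75; fold change = 2^-3.75 = 0.074
hagZ has the largest |ΔΔCt| = 4.49.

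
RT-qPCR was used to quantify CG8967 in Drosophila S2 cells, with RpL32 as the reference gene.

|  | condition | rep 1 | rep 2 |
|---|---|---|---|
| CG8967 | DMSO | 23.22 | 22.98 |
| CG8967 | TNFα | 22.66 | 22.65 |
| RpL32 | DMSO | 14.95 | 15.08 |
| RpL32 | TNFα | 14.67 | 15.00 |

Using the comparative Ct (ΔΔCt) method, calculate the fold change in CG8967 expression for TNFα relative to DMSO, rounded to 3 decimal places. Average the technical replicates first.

Mean Ct: CG8967 DMSO 23.100; CG8967 TNFα 22.655; RpL32 DMSO 15.015; RpL32 TNFα 14.835
ΔCt(DMSO) = 23.100 − 15.015 = 8.085
ΔCt(TNFα) = 22.655 − 14.835 = 7.820
ΔΔCt = 7.820 − 8.085 = -0.265
Fold change = 2^(−(-0.265)) = 2^0.265 = 1.2016

1.202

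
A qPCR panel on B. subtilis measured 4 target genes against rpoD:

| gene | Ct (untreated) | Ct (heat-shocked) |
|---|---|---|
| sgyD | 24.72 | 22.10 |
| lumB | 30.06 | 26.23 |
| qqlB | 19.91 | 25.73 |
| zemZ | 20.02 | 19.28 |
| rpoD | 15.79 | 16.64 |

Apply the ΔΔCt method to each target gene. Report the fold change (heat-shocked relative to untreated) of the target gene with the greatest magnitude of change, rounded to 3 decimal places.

sgyD: ΔΔCt = (22.10−16.64) − (24.72−15.79) = 5.46 − 8.93 = -3.47; fold change = 2^3.47 = 11.081
lumB: ΔΔCt = (26.23−16.64) − (30.06−15.79) = 9.59 − 14.27 = -4.68; fold change = 2^4.68 = 25.634
qqlB: ΔΔCt = (25.73−16.64) − (19.91−15.79) = 9.09 − 4.12 = 4.97; fold change = 2^-4.97 = 0.032
zemZ: ΔΔCt = (19.28−16.64) − (20.02−15.79) = 2.64 − 4.23 = -1.59; fold change = 2^1.59 = 3.010
qqlB has the largest |ΔΔCt| = 4.97.

0.032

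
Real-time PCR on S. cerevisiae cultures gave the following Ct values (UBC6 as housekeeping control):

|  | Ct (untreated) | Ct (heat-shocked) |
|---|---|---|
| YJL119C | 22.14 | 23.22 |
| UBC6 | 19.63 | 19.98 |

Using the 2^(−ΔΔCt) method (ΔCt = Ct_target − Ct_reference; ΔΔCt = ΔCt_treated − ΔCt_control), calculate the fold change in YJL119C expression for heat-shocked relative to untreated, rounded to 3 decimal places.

ΔCt(untreated) = 22.140 − 19.630 = 2.510
ΔCt(heat-shocked) = 23.220 − 19.980 = 3.240
ΔΔCt = 3.240 − 2.510 = 0.730
Fold change = 2^(−0.730) = 0.6029

0.603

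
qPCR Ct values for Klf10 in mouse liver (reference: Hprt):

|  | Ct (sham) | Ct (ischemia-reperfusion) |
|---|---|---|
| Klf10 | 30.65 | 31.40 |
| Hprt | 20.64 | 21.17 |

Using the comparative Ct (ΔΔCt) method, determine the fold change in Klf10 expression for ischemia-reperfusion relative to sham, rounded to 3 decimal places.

0.859

ΔCt(sham) = 30.650 − 20.640 = 10.010
ΔCt(ischemia-reperfusion) = 31.400 − 21.170 = 10.230
ΔΔCt = 10.230 − 10.010 = 0.220
Fold change = 2^(−0.220) = 0.8586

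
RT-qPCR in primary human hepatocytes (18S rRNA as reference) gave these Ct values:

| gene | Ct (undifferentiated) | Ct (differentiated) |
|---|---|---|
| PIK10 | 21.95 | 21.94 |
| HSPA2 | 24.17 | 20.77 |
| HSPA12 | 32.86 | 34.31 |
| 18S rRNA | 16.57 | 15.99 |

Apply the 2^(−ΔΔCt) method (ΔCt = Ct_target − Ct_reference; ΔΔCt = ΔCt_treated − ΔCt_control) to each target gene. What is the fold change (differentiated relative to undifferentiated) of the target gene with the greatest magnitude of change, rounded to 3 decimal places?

PIK10: ΔΔCt = (21.94−15.99) − (21.95−16.57) = 5.95 − 5.38 = 0.57; fold change = 2^-0.57 = 0.674
HSPA2: ΔΔCt = (20.77−15.99) − (24.17−16.57) = 4.78 − 7.60 = -2.82; fold change = 2^2.82 = 7.062
HSPA12: ΔΔCt = (34.31−15.99) − (32.86−16.57) = 18.32 − 16.29 = 2.03; fold change = 2^-2.03 = 0.245
HSPA2 has the largest |ΔΔCt| = 2.82.

7.062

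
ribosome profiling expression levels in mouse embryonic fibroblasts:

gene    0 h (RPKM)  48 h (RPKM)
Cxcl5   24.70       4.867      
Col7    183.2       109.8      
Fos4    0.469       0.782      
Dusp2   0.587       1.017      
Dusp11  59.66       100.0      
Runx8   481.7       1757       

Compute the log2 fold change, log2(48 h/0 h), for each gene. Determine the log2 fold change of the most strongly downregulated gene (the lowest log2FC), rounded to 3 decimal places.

log2(4.867/24.70) = -2.343  (Cxcl5)
log2(109.8/183.2) = -0.739  (Col7)
log2(0.782/0.469) = 0.738  (Fos4)
log2(1.017/0.587) = 0.793  (Dusp2)
log2(100.0/59.66) = 0.745  (Dusp11)
log2(1757/481.7) = 1.867  (Runx8)
Cxcl5 is most strongly downregulated.

-2.343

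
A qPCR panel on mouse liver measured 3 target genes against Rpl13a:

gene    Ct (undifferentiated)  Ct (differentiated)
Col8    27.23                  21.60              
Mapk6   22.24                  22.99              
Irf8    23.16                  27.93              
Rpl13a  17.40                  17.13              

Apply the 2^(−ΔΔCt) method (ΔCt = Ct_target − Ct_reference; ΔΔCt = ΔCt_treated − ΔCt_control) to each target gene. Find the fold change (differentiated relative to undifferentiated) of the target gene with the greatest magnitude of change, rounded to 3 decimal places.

Col8: ΔΔCt = (21.60−17.13) − (27.23−17.40) = 4.47 − 9.83 = -5.36; fold change = 2^5.36 = 41.070
Mapk6: ΔΔCt = (22.99−17.13) − (22.24−17.40) = 5.86 − 4.84 = 1.02; fold change = 2^-1.02 = 0.493
Irf8: ΔΔCt = (27.93−17.13) − (23.16−17.40) = 10.80 − 5.76 = 5.04; fold change = 2^-5.04 = 0.030
Col8 has the largest |ΔΔCt| = 5.36.

41.070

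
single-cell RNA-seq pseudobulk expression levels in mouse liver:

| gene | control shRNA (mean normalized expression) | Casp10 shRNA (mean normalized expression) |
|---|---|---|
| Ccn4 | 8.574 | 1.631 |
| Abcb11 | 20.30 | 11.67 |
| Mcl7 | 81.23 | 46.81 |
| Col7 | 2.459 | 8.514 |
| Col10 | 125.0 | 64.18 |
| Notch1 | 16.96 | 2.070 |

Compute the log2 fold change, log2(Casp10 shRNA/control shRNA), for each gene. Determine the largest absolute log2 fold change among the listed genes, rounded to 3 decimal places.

3.034

log2(1.631/8.574) = -2.394  (Ccn4)
log2(11.67/20.30) = -0.799  (Abcb11)
log2(46.81/81.23) = -0.795  (Mcl7)
log2(8.514/2.459) = 1.792  (Col7)
log2(64.18/125.0) = -0.962  (Col10)
log2(2.070/16.96) = -3.034  (Notch1)
The largest magnitude belongs to Notch1.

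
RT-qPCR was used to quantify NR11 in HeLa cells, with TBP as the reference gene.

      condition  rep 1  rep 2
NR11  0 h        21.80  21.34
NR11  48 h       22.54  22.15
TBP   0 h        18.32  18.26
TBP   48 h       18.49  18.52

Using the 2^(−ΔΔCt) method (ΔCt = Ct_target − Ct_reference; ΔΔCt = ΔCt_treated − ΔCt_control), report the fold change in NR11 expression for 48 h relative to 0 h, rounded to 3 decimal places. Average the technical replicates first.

0.678

Mean Ct: NR11 0 h 21.570; NR11 48 h 22.345; TBP 0 h 18.290; TBP 48 h 18.505
ΔCt(0 h) = 21.570 − 18.290 = 3.280
ΔCt(48 h) = 22.345 − 18.505 = 3.840
ΔΔCt = 3.840 − 3.280 = 0.560
Fold change = 2^(−0.560) = 0.6783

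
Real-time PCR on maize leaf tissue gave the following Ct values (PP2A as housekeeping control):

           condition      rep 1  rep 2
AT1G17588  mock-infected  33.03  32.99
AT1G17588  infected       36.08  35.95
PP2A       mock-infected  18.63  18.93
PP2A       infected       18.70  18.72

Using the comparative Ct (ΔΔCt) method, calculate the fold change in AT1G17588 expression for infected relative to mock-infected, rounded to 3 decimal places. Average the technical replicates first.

0.119

Mean Ct: AT1G17588 mock-infected 33.010; AT1G17588 infected 36.015; PP2A mock-infected 18.780; PP2A infected 18.710
ΔCt(mock-infected) = 33.010 − 18.780 = 14.230
ΔCt(infected) = 36.015 − 18.710 = 17.305
ΔΔCt = 17.305 − 14.230 = 3.075
Fold change = 2^(−3.075) = 0.1187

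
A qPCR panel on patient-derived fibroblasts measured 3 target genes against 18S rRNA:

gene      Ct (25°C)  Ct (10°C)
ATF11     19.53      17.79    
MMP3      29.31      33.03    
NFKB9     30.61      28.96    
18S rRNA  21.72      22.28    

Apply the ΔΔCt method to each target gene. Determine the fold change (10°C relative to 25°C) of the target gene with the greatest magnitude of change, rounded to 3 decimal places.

0.112

ATF11: ΔΔCt = (17.79−22.28) − (19.53−21.72) = -4.49 − (-2.19) = -2.30; fold change = 2^2.30 = 4.925
MMP3: ΔΔCt = (33.03−22.28) − (29.31−21.72) = 10.75 − 7.59 = 3.16; fold change = 2^-3.16 = 0.112
NFKB9: ΔΔCt = (28.96−22.28) − (30.61−21.72) = 6.68 − 8.89 = -2.21; fold change = 2^2.21 = 4.627
MMP3 has the largest |ΔΔCt| = 3.16.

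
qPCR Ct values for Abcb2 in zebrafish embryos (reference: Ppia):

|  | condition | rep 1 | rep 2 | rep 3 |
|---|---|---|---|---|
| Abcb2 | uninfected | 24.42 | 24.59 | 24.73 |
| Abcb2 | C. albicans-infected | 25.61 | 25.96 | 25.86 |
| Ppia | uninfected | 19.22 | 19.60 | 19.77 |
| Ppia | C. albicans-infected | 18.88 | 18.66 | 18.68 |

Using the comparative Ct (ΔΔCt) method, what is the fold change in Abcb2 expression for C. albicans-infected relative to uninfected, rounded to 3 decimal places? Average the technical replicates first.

0.247

Mean Ct: Abcb2 uninfected 24.580; Abcb2 C. albicans-infected 25.810; Ppia uninfected 19.530; Ppia C. albicans-infected 18.740
ΔCt(uninfected) = 24.580 − 19.530 = 5.050
ΔCt(C. albicans-infected) = 25.810 − 18.740 = 7.070
ΔΔCt = 7.070 − 5.050 = 2.020
Fold change = 2^(−2.020) = 0.2466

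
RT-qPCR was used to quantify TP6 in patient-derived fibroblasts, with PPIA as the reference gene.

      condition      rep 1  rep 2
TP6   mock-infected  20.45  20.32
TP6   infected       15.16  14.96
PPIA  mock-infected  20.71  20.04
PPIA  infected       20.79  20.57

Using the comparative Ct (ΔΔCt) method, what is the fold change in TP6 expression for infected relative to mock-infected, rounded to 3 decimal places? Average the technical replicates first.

Mean Ct: TP6 mock-infected 20.385; TP6 infected 15.060; PPIA mock-infected 20.375; PPIA infected 20.680
ΔCt(mock-infected) = 20.385 − 20.375 = 0.010
ΔCt(infected) = 15.060 − 20.680 = -5.620
ΔΔCt = -5.620 − 0.010 = -5.630
Fold change = 2^(−(-5.630)) = 2^5.630 = 49.5221

49.522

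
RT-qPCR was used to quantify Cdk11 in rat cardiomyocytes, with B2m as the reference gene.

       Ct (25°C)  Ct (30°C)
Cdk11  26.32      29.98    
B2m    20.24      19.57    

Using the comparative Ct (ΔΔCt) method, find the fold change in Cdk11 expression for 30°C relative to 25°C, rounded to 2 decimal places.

ΔCt(25°C) = 26.320 − 20.240 = 6.080
ΔCt(30°C) = 29.980 − 19.570 = 10.410
ΔΔCt = 10.410 − 6.080 = 4.330
Fold change = 2^(−4.330) = 0.050

0.05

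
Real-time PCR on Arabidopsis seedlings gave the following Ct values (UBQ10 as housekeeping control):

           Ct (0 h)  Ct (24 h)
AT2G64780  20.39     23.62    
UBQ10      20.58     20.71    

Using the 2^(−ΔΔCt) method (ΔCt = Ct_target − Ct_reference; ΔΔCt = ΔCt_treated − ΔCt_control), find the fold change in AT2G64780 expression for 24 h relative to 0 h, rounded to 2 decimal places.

0.12

ΔCt(0 h) = 20.390 − 20.580 = -0.190
ΔCt(24 h) = 23.620 − 20.710 = 2.910
ΔΔCt = 2.910 − (-0.190) = 3.100
Fold change = 2^(−3.100) = 0.117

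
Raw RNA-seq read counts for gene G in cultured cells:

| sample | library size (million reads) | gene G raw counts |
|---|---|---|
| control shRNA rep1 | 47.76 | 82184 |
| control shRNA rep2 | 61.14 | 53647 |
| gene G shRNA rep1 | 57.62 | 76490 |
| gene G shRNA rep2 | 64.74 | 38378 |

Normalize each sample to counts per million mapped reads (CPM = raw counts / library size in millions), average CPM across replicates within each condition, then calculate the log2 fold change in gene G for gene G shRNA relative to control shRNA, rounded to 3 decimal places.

-0.436

CPM(control shRNA rep1) = 82184 / 47.76 = 1720.7705
CPM(control shRNA rep2) = 53647 / 61.14 = 877.4452
CPM(gene G shRNA rep1) = 76490 / 57.62 = 1327.4905
CPM(gene G shRNA rep2) = 38378 / 64.74 = 592.8020
mean CPM(control shRNA) = 1299.1079; mean CPM(gene G shRNA) = 960.1462
Fold change = 960.1462 / 1299.1079 = 0.73908
log2(0.73908) = -0.4362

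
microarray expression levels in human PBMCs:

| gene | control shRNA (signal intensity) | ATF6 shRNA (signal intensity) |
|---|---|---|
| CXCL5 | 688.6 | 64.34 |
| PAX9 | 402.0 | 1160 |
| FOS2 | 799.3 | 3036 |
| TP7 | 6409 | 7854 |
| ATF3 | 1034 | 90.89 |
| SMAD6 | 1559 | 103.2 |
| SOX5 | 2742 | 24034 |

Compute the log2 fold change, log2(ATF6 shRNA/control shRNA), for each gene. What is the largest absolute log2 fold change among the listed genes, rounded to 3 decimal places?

3.917

log2(64.34/688.6) = -3.420  (CXCL5)
log2(1160/402.0) = 1.529  (PAX9)
log2(3036/799.3) = 1.925  (FOS2)
log2(7854/6409) = 0.293  (TP7)
log2(90.89/1034) = -3.508  (ATF3)
log2(103.2/1559) = -3.917  (SMAD6)
log2(24034/2742) = 3.132  (SOX5)
The largest magnitude belongs to SMAD6.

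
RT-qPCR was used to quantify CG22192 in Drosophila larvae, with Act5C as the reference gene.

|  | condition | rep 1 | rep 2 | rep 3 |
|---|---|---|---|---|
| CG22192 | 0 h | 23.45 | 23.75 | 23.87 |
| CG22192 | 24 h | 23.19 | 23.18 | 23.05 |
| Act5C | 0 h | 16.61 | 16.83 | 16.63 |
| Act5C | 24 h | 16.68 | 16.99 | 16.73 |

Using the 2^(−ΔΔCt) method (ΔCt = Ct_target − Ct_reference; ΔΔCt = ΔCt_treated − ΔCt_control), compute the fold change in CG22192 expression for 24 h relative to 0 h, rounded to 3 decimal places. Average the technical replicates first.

Mean Ct: CG22192 0 h 23.690; CG22192 24 h 23.140; Act5C 0 h 16.690; Act5C 24 h 16.800
ΔCt(0 h) = 23.690 − 16.690 = 7.000
ΔCt(24 h) = 23.140 − 16.800 = 6.340
ΔΔCt = 6.340 − 7.000 = -0.660
Fold change = 2^(−(-0.660)) = 2^0.660 = 1.5801

1.580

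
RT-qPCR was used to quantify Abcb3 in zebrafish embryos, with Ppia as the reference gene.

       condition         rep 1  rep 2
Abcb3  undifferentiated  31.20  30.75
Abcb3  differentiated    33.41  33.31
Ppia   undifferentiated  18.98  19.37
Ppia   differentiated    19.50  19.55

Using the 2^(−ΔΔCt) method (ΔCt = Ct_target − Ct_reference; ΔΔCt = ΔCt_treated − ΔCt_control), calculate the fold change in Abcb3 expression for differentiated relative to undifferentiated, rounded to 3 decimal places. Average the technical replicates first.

Mean Ct: Abcb3 undifferentiated 30.975; Abcb3 differentiated 33.360; Ppia undifferentiated 19.175; Ppia differentiated 19.525
ΔCt(undifferentiated) = 30.975 − 19.175 = 11.800
ΔCt(differentiated) = 33.360 − 19.525 = 13.835
ΔΔCt = 13.835 − 11.800 = 2.035
Fold change = 2^(−2.035) = 0.2440

0.244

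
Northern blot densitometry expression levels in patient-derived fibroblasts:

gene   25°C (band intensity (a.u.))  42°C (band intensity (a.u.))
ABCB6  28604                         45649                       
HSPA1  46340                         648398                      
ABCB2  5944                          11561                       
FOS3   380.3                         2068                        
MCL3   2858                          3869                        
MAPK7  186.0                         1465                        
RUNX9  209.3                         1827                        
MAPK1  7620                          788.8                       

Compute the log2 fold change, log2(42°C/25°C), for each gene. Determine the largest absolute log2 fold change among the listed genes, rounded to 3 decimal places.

log2(45649/28604) = 0.674  (ABCB6)
log2(648398/46340) = 3.807  (HSPA1)
log2(11561/5944) = 0.960  (ABCB2)
log2(2068/380.3) = 2.443  (FOS3)
log2(3869/2858) = 0.437  (MCL3)
log2(1465/186.0) = 2.978  (MAPK7)
log2(1827/209.3) = 3.126  (RUNX9)
log2(788.8/7620) = -3.272  (MAPK1)
The largest magnitude belongs to HSPA1.

3.807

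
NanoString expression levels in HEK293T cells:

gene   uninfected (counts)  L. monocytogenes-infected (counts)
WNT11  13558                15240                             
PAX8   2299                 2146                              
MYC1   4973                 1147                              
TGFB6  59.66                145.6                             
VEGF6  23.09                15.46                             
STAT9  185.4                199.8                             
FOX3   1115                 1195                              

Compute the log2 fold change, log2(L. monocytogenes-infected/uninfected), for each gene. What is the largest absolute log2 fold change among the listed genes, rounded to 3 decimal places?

2.116

log2(15240/13558) = 0.169  (WNT11)
log2(2146/2299) = -0.099  (PAX8)
log2(1147/4973) = -2.116  (MYC1)
log2(145.6/59.66) = 1.287  (TGFB6)
log2(15.46/23.09) = -0.579  (VEGF6)
log2(199.8/185.4) = 0.108  (STAT9)
log2(1195/1115) = 0.100  (FOX3)
The largest magnitude belongs to MYC1.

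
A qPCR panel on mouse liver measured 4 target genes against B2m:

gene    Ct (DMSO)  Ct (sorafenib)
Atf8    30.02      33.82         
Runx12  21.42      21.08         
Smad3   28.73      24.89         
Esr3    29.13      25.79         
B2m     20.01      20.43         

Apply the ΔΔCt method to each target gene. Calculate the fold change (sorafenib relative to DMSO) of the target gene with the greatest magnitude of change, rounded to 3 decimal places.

19.160

Atf8: ΔΔCt = (33.82−20.43) − (30.02−20.01) = 13.39 − 10.01 = 3.38; fold change = 2^-3.38 = 0.096
Runx12: ΔΔCt = (21.08−20.43) − (21.42−20.01) = 0.65 − 1.41 = -0.76; fold change = 2^0.76 = 1.693
Smad3: ΔΔCt = (24.89−20.43) − (28.73−20.01) = 4.46 − 8.72 = -4.26; fold change = 2^4.26 = 19.160
Esr3: ΔΔCt = (25.79−20.43) − (29.13−20.01) = 5.36 − 9.12 = -3.76; fold change = 2^3.76 = 13.548
Smad3 has the largest |ΔΔCt| = 4.26.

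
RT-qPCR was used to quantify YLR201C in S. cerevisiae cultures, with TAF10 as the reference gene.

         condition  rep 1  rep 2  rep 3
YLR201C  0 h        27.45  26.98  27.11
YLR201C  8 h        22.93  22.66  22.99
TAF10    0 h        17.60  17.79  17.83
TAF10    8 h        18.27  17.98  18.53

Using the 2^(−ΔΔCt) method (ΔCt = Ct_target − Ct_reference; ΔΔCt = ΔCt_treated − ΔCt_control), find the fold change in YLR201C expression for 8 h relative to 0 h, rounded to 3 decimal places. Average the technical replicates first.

28.641

Mean Ct: YLR201C 0 h 27.180; YLR201C 8 h 22.860; TAF10 0 h 17.740; TAF10 8 h 18.260
ΔCt(0 h) = 27.180 − 17.740 = 9.440
ΔCt(8 h) = 22.860 − 18.260 = 4.600
ΔΔCt = 4.600 − 9.440 = -4.840
Fold change = 2^(−(-4.840)) = 2^4.840 = 28.6408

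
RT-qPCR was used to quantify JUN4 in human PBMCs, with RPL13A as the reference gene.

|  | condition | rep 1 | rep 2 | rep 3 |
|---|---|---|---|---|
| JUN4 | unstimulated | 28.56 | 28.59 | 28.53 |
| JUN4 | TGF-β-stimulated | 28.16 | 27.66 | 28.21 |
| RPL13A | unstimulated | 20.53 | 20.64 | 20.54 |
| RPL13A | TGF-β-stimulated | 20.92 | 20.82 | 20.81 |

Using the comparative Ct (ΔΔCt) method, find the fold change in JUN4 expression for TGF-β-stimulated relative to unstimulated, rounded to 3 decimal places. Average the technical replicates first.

Mean Ct: JUN4 unstimulated 28.560; JUN4 TGF-β-stimulated 28.010; RPL13A unstimulated 20.570; RPL13A TGF-β-stimulated 20.850
ΔCt(unstimulated) = 28.560 − 20.570 = 7.990
ΔCt(TGF-β-stimulated) = 28.010 − 20.850 = 7.160
ΔΔCt = 7.160 − 7.990 = -0.830
Fold change = 2^(−(-0.830)) = 2^0.830 = 1.7777

1.778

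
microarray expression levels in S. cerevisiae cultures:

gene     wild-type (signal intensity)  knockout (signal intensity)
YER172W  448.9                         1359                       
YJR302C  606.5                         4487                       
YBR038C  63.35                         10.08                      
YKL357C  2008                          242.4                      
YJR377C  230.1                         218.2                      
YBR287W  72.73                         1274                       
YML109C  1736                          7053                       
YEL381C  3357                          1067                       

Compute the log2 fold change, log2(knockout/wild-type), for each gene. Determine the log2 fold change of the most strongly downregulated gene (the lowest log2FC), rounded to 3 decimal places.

-3.050

log2(1359/448.9) = 1.598  (YER172W)
log2(4487/606.5) = 2.887  (YJR302C)
log2(10.08/63.35) = -2.652  (YBR038C)
log2(242.4/2008) = -3.050  (YKL357C)
log2(218.2/230.1) = -0.077  (YJR377C)
log2(1274/72.73) = 4.131  (YBR287W)
log2(7053/1736) = 2.022  (YML109C)
log2(1067/3357) = -1.654  (YEL381C)
YKL357C is most strongly downregulated.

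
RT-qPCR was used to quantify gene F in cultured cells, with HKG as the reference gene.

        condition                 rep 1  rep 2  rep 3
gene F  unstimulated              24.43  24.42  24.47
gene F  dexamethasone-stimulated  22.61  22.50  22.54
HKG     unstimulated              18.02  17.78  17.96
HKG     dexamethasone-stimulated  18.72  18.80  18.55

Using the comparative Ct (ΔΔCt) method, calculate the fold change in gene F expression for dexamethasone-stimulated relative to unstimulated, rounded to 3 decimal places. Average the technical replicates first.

6.320

Mean Ct: gene F unstimulated 24.440; gene F dexamethasone-stimulated 22.550; HKG unstimulated 17.920; HKG dexamethasone-stimulated 18.690
ΔCt(unstimulated) = 24.440 − 17.920 = 6.520
ΔCt(dexamethasone-stimulated) = 22.550 − 18.690 = 3.860
ΔΔCt = 3.860 − 6.520 = -2.660
Fold change = 2^(−(-2.660)) = 2^2.660 = 6.3203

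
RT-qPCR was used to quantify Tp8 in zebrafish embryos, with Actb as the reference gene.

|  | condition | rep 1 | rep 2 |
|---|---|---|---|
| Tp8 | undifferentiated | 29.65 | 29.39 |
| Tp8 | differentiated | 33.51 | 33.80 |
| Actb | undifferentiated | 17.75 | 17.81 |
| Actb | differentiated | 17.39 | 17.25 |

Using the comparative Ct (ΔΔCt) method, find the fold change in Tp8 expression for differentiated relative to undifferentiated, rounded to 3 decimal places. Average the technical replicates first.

0.041

Mean Ct: Tp8 undifferentiated 29.520; Tp8 differentiated 33.655; Actb undifferentiated 17.780; Actb differentiated 17.320
ΔCt(undifferentiated) = 29.520 − 17.780 = 11.740
ΔCt(differentiated) = 33.655 − 17.320 = 16.335
ΔΔCt = 16.335 − 11.740 = 4.595
Fold change = 2^(−4.595) = 0.0414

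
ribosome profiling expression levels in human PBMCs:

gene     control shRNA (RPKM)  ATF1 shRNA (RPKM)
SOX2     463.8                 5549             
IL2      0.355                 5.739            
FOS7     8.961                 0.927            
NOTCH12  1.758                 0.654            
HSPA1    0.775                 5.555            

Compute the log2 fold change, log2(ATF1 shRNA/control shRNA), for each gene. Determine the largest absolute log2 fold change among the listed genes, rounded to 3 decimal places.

log2(5549/463.8) = 3.581  (SOX2)
log2(5.739/0.355) = 4.015  (IL2)
log2(0.927/8.961) = -3.273  (FOS7)
log2(0.654/1.758) = -1.427  (NOTCH12)
log2(5.555/0.775) = 2.842  (HSPA1)
The largest magnitude belongs to IL2.

4.015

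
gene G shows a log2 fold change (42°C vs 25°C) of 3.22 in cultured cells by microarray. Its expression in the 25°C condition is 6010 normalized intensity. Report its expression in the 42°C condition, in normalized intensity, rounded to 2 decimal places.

56000.39

Fold change = 2^(3.22) = 9.3179
42°C expression = 6010 × 9.3179 = 56000.39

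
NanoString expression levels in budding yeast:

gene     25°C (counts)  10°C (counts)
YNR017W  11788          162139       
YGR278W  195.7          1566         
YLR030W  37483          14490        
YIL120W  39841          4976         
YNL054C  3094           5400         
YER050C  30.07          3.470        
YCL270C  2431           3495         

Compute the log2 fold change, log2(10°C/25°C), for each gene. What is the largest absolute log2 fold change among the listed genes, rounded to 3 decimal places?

3.782

log2(162139/11788) = 3.782  (YNR017W)
log2(1566/195.7) = 3.000  (YGR278W)
log2(14490/37483) = -1.371  (YLR030W)
log2(4976/39841) = -3.001  (YIL120W)
log2(5400/3094) = 0.803  (YNL054C)
log2(3.470/30.07) = -3.115  (YER050C)
log2(3495/2431) = 0.524  (YCL270C)
The largest magnitude belongs to YNR017W.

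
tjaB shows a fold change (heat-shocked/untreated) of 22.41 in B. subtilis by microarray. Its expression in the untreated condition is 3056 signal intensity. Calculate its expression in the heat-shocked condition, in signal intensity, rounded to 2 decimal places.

heat-shocked expression = 3056 × 22.41 = 68484.96

68484.96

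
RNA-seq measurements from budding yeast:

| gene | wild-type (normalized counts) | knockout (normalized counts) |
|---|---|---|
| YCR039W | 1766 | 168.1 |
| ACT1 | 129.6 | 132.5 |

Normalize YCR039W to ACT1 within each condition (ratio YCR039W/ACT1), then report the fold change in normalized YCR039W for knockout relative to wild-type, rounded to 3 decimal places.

YCR039W/ACT1 (wild-type) = 1766 / 129.6 = 13.627
YCR039W/ACT1 (knockout) = 168.1 / 132.5 = 1.2687
Fold change = 1.2687 / 13.627 = 0.0931

0.093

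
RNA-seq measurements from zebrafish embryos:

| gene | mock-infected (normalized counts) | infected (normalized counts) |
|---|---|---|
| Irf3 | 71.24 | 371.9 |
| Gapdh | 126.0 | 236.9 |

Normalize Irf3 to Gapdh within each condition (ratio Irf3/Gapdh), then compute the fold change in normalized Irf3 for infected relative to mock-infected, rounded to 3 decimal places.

Irf3/Gapdh (mock-infected) = 71.24 / 126.0 = 0.5654
Irf3/Gapdh (infected) = 371.9 / 236.9 = 1.5699
Fold change = 1.5699 / 0.5654 = 2.7766

2.777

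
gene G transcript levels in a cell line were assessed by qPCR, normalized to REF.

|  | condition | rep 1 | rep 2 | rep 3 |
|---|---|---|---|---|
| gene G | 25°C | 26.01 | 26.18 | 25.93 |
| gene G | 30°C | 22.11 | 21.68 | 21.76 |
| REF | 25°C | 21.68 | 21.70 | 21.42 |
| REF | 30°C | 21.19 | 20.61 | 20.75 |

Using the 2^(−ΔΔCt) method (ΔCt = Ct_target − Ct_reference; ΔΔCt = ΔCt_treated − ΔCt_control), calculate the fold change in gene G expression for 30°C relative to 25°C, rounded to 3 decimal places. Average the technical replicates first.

Mean Ct: gene G 25°C 26.040; gene G 30°C 21.850; REF 25°C 21.600; REF 30°C 20.850
ΔCt(25°C) = 26.040 − 21.600 = 4.440
ΔCt(30°C) = 21.850 − 20.850 = 1.000
ΔΔCt = 1.000 − 4.440 = -3.440
Fold change = 2^(−(-3.440)) = 2^3.440 = 10.8528

10.853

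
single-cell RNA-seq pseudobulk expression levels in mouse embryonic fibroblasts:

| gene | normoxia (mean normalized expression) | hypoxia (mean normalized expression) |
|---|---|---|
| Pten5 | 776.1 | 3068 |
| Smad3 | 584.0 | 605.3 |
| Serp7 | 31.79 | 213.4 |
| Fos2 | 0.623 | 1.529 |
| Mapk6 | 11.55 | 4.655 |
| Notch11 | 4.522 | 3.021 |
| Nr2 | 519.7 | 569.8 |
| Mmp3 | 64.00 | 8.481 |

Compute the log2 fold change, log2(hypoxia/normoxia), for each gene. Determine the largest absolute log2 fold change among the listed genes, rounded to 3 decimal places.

log2(3068/776.1) = 1.983  (Pten5)
log2(605.3/584.0) = 0.052  (Smad3)
log2(213.4/31.79) = 2.747  (Serp7)
log2(1.529/0.623) = 1.295  (Fos2)
log2(4.655/11.55) = -1.311  (Mapk6)
log2(3.021/4.522) = -0.582  (Notch11)
log2(569.8/519.7) = 0.133  (Nr2)
log2(8.481/64.00) = -2.916  (Mmp3)
The largest magnitude belongs to Mmp3.

2.916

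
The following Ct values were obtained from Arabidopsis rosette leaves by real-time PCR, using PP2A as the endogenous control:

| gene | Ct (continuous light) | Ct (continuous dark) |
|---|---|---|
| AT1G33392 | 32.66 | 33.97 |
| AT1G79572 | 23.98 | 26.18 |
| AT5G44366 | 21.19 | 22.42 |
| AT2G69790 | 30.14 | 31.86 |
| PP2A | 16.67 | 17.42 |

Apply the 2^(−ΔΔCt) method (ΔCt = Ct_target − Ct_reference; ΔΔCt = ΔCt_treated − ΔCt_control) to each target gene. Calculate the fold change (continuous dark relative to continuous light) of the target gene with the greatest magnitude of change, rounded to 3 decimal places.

AT1G33392: ΔΔCt = (33.97−17.42) − (32.66−16.67) = 16.55 − 15.99 = 0.56; fold change = 2^-0.56 = 0.678
AT1G79572: ΔΔCt = (26.18−17.42) − (23.98−16.67) = 8.76 − 7.31 = 1.45; fold change = 2^-1.45 = 0.366
AT5G44366: ΔΔCt = (22.42−17.42) − (21.19−16.67) = 5.00 − 4.52 = 0.48; fold change = 2^-0.48 = 0.717
AT2G69790: ΔΔCt = (31.86−17.42) − (30.14−16.67) = 14.44 − 13.47 = 0.97; fold change = 2^-0.97 = 0.511
AT1G79572 has the largest |ΔΔCt| = 1.45.

0.366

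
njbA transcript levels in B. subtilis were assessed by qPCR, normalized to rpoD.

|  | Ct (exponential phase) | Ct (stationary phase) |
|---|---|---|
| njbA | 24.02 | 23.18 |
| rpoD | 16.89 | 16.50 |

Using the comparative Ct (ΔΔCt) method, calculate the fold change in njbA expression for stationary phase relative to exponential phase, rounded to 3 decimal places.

ΔCt(exponential phase) = 24.020 − 16.890 = 7.130
ΔCt(stationary phase) = 23.180 − 16.500 = 6.680
ΔΔCt = 6.680 − 7.130 = -0.450
Fold change = 2^(−(-0.450)) = 2^0.450 = 1.3660

1.366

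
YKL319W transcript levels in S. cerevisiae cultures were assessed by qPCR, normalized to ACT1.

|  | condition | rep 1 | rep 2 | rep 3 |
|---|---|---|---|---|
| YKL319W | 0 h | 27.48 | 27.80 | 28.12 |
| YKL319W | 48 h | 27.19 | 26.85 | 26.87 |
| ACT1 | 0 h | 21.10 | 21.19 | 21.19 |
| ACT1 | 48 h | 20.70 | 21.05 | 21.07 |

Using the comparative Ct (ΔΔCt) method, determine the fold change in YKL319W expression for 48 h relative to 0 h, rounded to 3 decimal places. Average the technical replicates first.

1.526

Mean Ct: YKL319W 0 h 27.800; YKL319W 48 h 26.970; ACT1 0 h 21.160; ACT1 48 h 20.940
ΔCt(0 h) = 27.800 − 21.160 = 6.640
ΔCt(48 h) = 26.970 − 20.940 = 6.030
ΔΔCt = 6.030 − 6.640 = -0.610
Fold change = 2^(−(-0.610)) = 2^0.610 = 1.5263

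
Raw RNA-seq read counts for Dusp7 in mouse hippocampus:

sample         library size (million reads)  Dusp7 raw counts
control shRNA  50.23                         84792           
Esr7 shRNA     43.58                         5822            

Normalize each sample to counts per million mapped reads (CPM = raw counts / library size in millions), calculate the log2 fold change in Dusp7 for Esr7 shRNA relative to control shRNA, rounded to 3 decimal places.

CPM(control shRNA) = 84792 / 50.23 = 1688.0749
CPM(Esr7 shRNA) = 5822 / 43.58 = 133.5934
Fold change = 133.5934 / 1688.0749 = 0.07914
log2(0.07914) = -3.6595

-3.659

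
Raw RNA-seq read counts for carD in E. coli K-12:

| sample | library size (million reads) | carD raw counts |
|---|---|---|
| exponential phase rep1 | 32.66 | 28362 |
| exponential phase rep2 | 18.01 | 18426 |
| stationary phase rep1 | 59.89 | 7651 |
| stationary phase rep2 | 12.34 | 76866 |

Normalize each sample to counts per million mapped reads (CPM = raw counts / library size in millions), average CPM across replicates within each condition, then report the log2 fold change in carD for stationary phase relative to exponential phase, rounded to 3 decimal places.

1.749

CPM(exponential phase rep1) = 28362 / 32.66 = 868.4017
CPM(exponential phase rep2) = 18426 / 18.01 = 1023.0983
CPM(stationary phase rep1) = 7651 / 59.89 = 127.7509
CPM(stationary phase rep2) = 76866 / 12.34 = 6229.0113
mean CPM(exponential phase) = 945.7500; mean CPM(stationary phase) = 3178.3811
Fold change = 3178.3811 / 945.7500 = 3.36070
log2(3.36070) = 1.7488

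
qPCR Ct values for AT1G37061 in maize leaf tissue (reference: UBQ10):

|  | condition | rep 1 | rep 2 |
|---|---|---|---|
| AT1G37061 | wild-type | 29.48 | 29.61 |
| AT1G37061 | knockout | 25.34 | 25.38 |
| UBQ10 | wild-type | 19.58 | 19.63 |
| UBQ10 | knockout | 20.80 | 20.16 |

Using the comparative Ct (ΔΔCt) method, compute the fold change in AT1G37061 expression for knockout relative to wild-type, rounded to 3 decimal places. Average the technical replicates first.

Mean Ct: AT1G37061 wild-type 29.545; AT1G37061 knockout 25.360; UBQ10 wild-type 19.605; UBQ10 knockout 20.480
ΔCt(wild-type) = 29.545 − 19.605 = 9.940
ΔCt(knockout) = 25.360 − 20.480 = 4.880
ΔΔCt = 4.880 − 9.940 = -5.060
Fold change = 2^(−(-5.060)) = 2^5.060 = 33.3589

33.359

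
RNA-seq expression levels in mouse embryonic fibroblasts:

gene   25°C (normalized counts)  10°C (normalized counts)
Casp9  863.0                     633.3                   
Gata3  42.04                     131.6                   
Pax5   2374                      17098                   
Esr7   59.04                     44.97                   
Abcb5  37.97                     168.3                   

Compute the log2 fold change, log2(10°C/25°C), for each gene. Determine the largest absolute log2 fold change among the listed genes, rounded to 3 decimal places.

2.848

log2(633.3/863.0) = -0.446  (Casp9)
log2(131.6/42.04) = 1.646  (Gata3)
log2(17098/2374) = 2.848  (Pax5)
log2(44.97/59.04) = -0.393  (Esr7)
log2(168.3/37.97) = 2.148  (Abcb5)
The largest magnitude belongs to Pax5.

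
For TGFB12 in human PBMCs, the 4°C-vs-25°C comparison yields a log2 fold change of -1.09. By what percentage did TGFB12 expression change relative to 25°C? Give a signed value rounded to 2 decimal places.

Fold change = 2^(-1.09) = 0.4698
Percent change = (FC − 1) × 100% = (0.4698 − 1) × 100 = -53.02%

-53.02%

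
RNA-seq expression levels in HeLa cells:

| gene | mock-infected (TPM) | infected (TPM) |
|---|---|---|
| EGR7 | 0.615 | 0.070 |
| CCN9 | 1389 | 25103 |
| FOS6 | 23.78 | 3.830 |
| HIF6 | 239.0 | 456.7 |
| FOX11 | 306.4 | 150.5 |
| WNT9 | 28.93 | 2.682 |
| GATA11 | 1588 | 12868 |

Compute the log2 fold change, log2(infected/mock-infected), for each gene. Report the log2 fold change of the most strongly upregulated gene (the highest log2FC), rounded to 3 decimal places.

4.176

log2(0.070/0.615) = -3.135  (EGR7)
log2(25103/1389) = 4.176  (CCN9)
log2(3.830/23.78) = -2.634  (FOS6)
log2(456.7/239.0) = 0.934  (HIF6)
log2(150.5/306.4) = -1.026  (FOX11)
log2(2.682/28.93) = -3.431  (WNT9)
log2(12868/1588) = 3.019  (GATA11)
CCN9 is most strongly upregulated.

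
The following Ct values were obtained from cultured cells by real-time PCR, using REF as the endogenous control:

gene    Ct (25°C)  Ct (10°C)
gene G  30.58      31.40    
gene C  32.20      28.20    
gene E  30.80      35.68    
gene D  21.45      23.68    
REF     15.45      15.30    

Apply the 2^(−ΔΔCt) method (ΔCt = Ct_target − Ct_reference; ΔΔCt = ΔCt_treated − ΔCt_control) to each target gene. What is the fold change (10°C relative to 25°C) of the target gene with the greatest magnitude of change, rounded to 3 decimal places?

0.031

gene G: ΔΔCt = (31.40−15.30) − (30.58−15.45) = 16.10 − 15.13 = 0.97; fold change = 2^-0.97 = 0.511
gene C: ΔΔCt = (28.20−15.30) − (32.20−15.45) = 12.90 − 16.75 = -3.85; fold change = 2^3.85 = 14.420
gene E: ΔΔCt = (35.68−15.30) − (30.80−15.45) = 20.38 − 15.35 = 5.03; fold change = 2^-5.03 = 0.031
gene D: ΔΔCt = (23.68−15.30) − (21.45−15.45) = 8.38 − 6.00 = 2.38; fold change = 2^-2.38 = 0.192
gene E has the largest |ΔΔCt| = 5.03.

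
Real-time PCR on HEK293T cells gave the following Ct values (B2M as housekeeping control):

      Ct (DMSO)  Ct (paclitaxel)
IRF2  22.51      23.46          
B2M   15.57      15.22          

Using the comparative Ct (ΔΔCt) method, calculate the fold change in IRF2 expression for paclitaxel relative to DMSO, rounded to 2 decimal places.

0.41

ΔCt(DMSO) = 22.510 − 15.570 = 6.940
ΔCt(paclitaxel) = 23.460 − 15.220 = 8.240
ΔΔCt = 8.240 − 6.940 = 1.300
Fold change = 2^(−1.300) = 0.406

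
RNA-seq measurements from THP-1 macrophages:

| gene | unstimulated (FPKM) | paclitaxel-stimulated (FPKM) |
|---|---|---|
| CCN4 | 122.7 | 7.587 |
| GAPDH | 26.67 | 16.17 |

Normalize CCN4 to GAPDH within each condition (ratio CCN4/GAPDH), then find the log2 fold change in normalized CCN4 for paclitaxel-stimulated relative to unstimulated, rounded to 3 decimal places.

CCN4/GAPDH (unstimulated) = 122.7 / 26.67 = 4.6007
CCN4/GAPDH (paclitaxel-stimulated) = 7.587 / 16.17 = 0.4692
Fold change = 0.4692 / 4.6007 = 0.1020
log2(0.1020) = -3.2936

-3.294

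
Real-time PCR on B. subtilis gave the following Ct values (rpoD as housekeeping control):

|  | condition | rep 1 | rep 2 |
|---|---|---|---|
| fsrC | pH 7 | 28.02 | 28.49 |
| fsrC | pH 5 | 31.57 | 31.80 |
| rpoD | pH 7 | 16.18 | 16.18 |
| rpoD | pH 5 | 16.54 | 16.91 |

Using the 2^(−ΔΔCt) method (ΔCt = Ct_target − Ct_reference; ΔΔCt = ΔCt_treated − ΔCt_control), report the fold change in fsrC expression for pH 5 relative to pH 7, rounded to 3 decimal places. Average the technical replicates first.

0.135

Mean Ct: fsrC pH 7 28.255; fsrC pH 5 31.685; rpoD pH 7 16.180; rpoD pH 5 16.725
ΔCt(pH 7) = 28.255 − 16.180 = 12.075
ΔCt(pH 5) = 31.685 − 16.725 = 14.960
ΔΔCt = 14.960 − 12.075 = 2.885
Fold change = 2^(−2.885) = 0.1354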